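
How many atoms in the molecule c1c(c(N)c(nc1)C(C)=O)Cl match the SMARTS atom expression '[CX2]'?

The query [CX2] means: C with X2: aliphatic carbon with exactly 2 total connections.
Check the 11 heavy atoms by environment: 1× n (aromatic, X2) → no; 5× c (aromatic, X3) → no; 1× C (X3) → no; 1× O (X1) → no; 1× C (X4) → no; 1× N (X3) → no; 1× Cl (X1) → no.
No environment satisfies the query, so 0 matching atoms.

0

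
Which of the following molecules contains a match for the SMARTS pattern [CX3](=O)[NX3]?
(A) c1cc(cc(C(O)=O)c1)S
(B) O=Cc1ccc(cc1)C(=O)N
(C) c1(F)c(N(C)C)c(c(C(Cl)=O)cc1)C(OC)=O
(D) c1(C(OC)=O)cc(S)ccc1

B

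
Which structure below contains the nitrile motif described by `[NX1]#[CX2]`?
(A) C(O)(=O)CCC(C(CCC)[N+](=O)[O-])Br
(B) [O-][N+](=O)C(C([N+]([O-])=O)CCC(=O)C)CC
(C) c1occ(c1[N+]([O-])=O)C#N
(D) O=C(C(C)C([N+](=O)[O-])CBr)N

[NX1]#[CX2] describes a nitrogen triple-bonded to a two-connected carbon (a nitrile).
(A) has a nitro group (-[N+](=O)[O-]) but there is no C#N triple bond.
(B) has a nitro group (-[N+](=O)[O-]) but there is no C#N triple bond.
(C) contains a nitrile (-C#N), which satisfies every atom and bond constraint.
(D) has a primary amide (-C(=O)NH2) but the nitrogen is NX3, not NX1.
So the answer is (C).

C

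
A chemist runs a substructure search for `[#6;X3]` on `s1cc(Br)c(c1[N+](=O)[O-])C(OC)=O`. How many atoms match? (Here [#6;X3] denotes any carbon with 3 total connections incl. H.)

5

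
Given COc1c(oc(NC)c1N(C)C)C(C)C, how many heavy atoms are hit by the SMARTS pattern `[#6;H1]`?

1

Check the 15 heavy atoms by environment: 1× o (aromatic, H0) → no; 4× c (aromatic, H0) → no; 1× C (H1) → match; 6× C (H3) → no; 1× N (H1) → no; 1× O (H0) → no; 1× N (H0) → no.
That gives 1 matching atom.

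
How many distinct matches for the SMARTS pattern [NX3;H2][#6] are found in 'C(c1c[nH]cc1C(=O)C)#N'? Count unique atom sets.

0

[NX3;H2][#6] is the SMARTS for a primary amine: a trivalent nitrogen with two H attached to carbon.
The molecule has a nitrile (-C#N), but the nitrogen is NX1 (triple-bonded), not NX3 with two H; nothing else fits, so there are 0 matches.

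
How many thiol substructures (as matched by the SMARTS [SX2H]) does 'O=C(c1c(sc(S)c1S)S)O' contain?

3

[SX2H] is the SMARTS for a thiol: an aliphatic sulfur with two connections, one being H.
The molecule carries 3 separate instances of a thiol (-SH) meeting every constraint; each maps to a distinct set of atoms, giving 3 matches.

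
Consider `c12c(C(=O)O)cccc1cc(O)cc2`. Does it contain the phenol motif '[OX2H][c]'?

The pattern [OX2H][c] describes a hydroxyl oxygen attached to an aromatic carbon — a phenol.
The molecule carries a hydroxyl group (-OH), whose atoms satisfy every constraint of the query, so the pattern matches.

Yes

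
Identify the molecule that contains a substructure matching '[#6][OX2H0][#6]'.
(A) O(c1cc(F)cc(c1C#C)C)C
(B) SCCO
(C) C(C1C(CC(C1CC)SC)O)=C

[#6][OX2H0][#6] describes an aliphatic oxygen bridging two carbons with no H on the oxygen (an ether).
(A) contains a methoxy ether (-OCH3), which satisfies every atom and bond constraint.
(B) has a hydroxyl group (-OH) but the oxygen has H1, not H0 bridging two carbons.
(C) has a hydroxyl group (-OH) but the oxygen has H1, not H0 bridging two carbons.
So the answer is (A).

A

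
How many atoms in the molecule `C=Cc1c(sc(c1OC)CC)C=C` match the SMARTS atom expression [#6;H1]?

The query [#6;H1] means: any carbon bearing exactly one hydrogen.
Check the 13 heavy atoms by environment: 1× s (aromatic, H0) → no; 4× c (aromatic, H0) → no; 2× C (H1) → match; 3× C (H2) → no; 1× O (H0) → no; 2× C (H3) → no.
That gives 2 matching atoms.

2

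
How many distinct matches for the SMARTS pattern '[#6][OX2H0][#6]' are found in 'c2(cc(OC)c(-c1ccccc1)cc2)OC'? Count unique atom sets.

2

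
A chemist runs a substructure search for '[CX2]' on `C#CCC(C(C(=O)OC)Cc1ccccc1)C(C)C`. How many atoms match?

2

Check the 19 heavy atoms by environment: 8× C (X4) → no; 1× C (X3) → no; 1× O (X1) → no; 1× O (X2) → no; 2× C (X2) → match; 6× c (aromatic, X3) → no.
That gives 2 matching atoms.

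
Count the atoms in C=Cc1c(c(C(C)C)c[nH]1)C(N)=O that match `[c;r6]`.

Check the 13 heavy atoms by environment: 1× n (aromatic, in 5-ring) → no; 4× c (aromatic, in 5-ring) → no; 6× C (acyclic) → no; 1× O (acyclic) → no; 1× N (acyclic) → no.
No environment satisfies the query, so 0 matching atoms.

0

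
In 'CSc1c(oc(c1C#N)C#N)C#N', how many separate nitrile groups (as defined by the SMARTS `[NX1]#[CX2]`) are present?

[NX1]#[CX2] is the SMARTS for a nitrile: a nitrogen triple-bonded to a two-connected carbon.
The molecule carries 3 separate instances of a nitrile (-C#N) meeting every constraint; each maps to a distinct set of atoms, giving 3 matches.

3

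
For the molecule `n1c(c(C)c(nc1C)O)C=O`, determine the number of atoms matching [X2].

The query [X2] means: any atom with exactly two total connections (bonds + H).
Check the 11 heavy atoms by environment: 2× n (aromatic, X2) → match; 4× c (aromatic, X3) → no; 1× O (X2) → match; 1× C (X3) → no; 1× O (X1) → no; 2× C (X4) → no.
Summing the matching environments: 2 + 1 = 3 matching atoms.

3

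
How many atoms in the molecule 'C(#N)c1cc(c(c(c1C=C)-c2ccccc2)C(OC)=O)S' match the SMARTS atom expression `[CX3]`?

3

The query [CX3] means: C with X3: aliphatic carbon with exactly 3 total connections.
Check the 21 heavy atoms by environment: 12× c (aromatic, X3) → no; 1× S (X2) → no; 1× C (X2) → no; 1× N (X1) → no; 3× C (X3) → match; 1× O (X1) → no; 1× O (X2) → no; 1× C (X4) → no.
That gives 3 matching atoms.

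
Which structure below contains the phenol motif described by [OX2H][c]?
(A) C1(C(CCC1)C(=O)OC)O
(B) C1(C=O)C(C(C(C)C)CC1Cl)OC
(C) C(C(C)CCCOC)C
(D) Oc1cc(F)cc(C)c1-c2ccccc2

D

[OX2H][c] describes a hydroxyl oxygen attached to an aromatic carbon (a phenol).
(A) has a hydroxyl group (-OH) but the -OH is on an aliphatic carbon, not an aromatic c.
(B) has a methoxy ether (-OCH3) but the oxygen has H0, not H1.
(C) has a methoxy ether (-OCH3) but the oxygen has H0, not H1.
(D) contains a hydroxyl group (-OH), which satisfies every atom and bond constraint.
So the answer is (D).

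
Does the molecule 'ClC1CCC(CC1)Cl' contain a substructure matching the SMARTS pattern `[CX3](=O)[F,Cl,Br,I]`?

The pattern [CX3](=O)[F,Cl,Br,I] describes a carbonyl carbon bonded to a halogen — an acyl halide.
The closest candidate here is a chloro substituent, but the Cl is not on a carbonyl carbon. No other fragment satisfies the full query, so there is no match.

No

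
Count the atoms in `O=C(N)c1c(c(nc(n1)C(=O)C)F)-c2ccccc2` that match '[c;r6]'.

10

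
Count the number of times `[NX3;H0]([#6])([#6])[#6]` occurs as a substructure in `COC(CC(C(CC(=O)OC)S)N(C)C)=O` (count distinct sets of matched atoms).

1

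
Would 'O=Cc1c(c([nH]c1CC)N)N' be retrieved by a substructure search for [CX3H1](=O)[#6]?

The pattern [CX3H1](=O)[#6] describes an sp2 carbon with one H, double-bonded to O and single-bonded to carbon — an aldehyde.
The molecule carries an aldehyde (-CHO), whose atoms satisfy every constraint of the query, so the pattern matches.

Yes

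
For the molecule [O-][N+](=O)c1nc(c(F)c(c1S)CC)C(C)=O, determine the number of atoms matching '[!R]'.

10

The query [!R] means: !R matches any atom not in a ring.
Check the 16 heavy atoms by environment: 1× n (aromatic, in 6-ring) → no; 5× c (aromatic, in 6-ring) → no; 1× N (charge +1, acyclic) → match; 1× O (charge -1, acyclic) → match; 2× O (acyclic) → match; 4× C (acyclic) → match; 1× S (acyclic) → match; 1× F (acyclic) → match.
Summing the matching environments: 1 + 1 + 2 + 4 + 1 + 1 = 10 matching atoms.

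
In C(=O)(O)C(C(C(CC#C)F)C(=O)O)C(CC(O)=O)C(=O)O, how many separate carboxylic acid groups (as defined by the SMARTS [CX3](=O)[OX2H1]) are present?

4

[CX3](=O)[OX2H1] is the SMARTS for a carboxylic acid: an sp2 carbon double-bonded to O and single-bonded to an -OH oxygen.
The molecule carries 4 separate instances of a carboxylic acid group (-C(=O)OH) meeting every constraint; each maps to a distinct set of atoms, giving 4 matches.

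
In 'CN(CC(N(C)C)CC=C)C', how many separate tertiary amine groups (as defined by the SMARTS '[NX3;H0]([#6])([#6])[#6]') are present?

2

[NX3;H0]([#6])([#6])[#6] is the SMARTS for a tertiary amine: a trivalent nitrogen with no H, bonded to three carbons.
The molecule carries 2 separate instances of a dimethylamino group (-N(CH3)2) meeting every constraint; each maps to a distinct set of atoms, giving 2 matches.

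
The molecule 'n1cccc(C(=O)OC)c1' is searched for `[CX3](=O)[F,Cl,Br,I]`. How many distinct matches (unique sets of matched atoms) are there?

[CX3](=O)[F,Cl,Br,I] is the SMARTS for an acyl halide: a carbonyl carbon bonded to a halogen.
The molecule has a methyl-ester group (-C(=O)OCH3), but the carbonyl is bonded to -O-C, not to a halogen; nothing else fits, so there are 0 matches.

0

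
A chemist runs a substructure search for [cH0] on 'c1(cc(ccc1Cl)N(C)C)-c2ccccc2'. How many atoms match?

The query [cH0] means: aromatic carbon with no attached hydrogen (substituted or ring-fusion).
Check the 16 heavy atoms by environment: 4× c (aromatic, H0) → match; 8× c (aromatic, H1) → no; 1× Cl (H0) → no; 1× N (H0) → no; 2× C (H3) → no.
That gives 4 matching atoms.

4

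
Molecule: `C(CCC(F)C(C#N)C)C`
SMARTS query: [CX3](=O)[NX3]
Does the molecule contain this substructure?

The pattern [CX3](=O)[NX3] describes a carbonyl carbon bonded to a trivalent nitrogen — an amide.
The closest candidate here is a nitrile (-C#N), but the nitrile N is NX1 (triple-bonded), not NX3. No other fragment satisfies the full query, so there is no match.

No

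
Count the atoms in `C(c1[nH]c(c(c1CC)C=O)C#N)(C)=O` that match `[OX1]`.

Check the 14 heavy atoms by environment: 1× n (aromatic, X3) → no; 4× c (aromatic, X3) → no; 3× C (X4) → no; 2× C (X3) → no; 2× O (X1) → match; 1× C (X2) → no; 1× N (X1) → no.
That gives 2 matching atoms.

2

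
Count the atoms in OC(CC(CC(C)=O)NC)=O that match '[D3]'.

Check the 11 heavy atoms by environment: 2× C (D2) → no; 3× C (D3) → match; 3× O (D1) → no; 2× C (D1) → no; 1× N (D2) → no.
That gives 3 matching atoms.

3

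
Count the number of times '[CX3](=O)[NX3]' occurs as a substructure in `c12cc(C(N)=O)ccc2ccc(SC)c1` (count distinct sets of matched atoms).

[CX3](=O)[NX3] is the SMARTS for an amide: a carbonyl carbon bonded to a trivalent nitrogen.
Exactly one fragment in the molecule meets all constraints, giving 1 match.

1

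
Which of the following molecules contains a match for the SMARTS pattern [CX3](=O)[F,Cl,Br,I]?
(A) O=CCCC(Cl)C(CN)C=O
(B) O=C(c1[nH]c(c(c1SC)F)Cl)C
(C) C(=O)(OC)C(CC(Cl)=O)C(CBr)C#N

C

[CX3](=O)[F,Cl,Br,I] describes a carbonyl carbon bonded to a halogen (an acyl halide).
(A) has a chloro substituent but the Cl is not on a carbonyl carbon.
(B) has a chloro substituent but the Cl is not on a carbonyl carbon.
(C) contains an acyl chloride (-C(=O)Cl), which satisfies every atom and bond constraint.
So the answer is (C).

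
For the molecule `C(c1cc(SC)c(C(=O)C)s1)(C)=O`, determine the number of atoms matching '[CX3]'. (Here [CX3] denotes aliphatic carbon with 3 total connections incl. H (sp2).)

2

Check the 13 heavy atoms by environment: 1× s (aromatic, X2) → no; 4× c (aromatic, X3) → no; 1× S (X2) → no; 3× C (X4) → no; 2× C (X3) → match; 2× O (X1) → no.
That gives 2 matching atoms.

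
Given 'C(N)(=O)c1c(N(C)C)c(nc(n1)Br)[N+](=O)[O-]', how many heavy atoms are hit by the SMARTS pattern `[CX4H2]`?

0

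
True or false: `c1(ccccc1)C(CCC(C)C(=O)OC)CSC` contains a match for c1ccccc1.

True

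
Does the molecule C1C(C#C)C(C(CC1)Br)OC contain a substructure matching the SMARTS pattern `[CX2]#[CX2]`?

Yes

The pattern [CX2]#[CX2] describes a carbon-carbon triple bond — an alkyne.
The molecule carries an ethynyl group (-C#CH), whose atoms satisfy every constraint of the query, so the pattern matches.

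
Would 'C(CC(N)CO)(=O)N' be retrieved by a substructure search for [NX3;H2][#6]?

The pattern [NX3;H2][#6] describes a trivalent nitrogen with two H attached to carbon — a primary amine.
The molecule carries a primary amino group (-NH2), whose atoms satisfy every constraint of the query, so the pattern matches.

Yes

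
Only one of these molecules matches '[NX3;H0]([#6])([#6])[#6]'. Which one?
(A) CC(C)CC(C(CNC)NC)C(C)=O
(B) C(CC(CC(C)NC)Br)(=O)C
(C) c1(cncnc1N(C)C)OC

C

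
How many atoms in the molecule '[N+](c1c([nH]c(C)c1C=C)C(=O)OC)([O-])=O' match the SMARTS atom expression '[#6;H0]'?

5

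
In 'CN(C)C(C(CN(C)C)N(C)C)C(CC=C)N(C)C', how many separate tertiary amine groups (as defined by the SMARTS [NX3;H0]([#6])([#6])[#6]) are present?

4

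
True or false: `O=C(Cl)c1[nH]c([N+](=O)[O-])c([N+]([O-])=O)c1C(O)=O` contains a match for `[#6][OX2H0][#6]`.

False

The pattern [#6][OX2H0][#6] describes an aliphatic oxygen bridging two carbons with no H on the oxygen — an ether.
The closest candidate here is a carboxylic acid group (-C(=O)OH), but the -OH oxygen has H1; the =O is OX1, not OX2. No other fragment satisfies the full query, so there is no match.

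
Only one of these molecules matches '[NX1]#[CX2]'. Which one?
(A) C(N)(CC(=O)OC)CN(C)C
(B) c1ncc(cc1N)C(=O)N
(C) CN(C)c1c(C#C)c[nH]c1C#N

[NX1]#[CX2] describes a nitrogen triple-bonded to a two-connected carbon (a nitrile).
(A) has a primary amino group (-NH2) but the nitrogen is NX3 (three connections), not NX1 triple-bonded.
(B) has a primary amino group (-NH2) but the nitrogen is NX3 (three connections), not NX1 triple-bonded.
(C) contains a nitrile (-C#N), which satisfies every atom and bond constraint.
So the answer is (C).

C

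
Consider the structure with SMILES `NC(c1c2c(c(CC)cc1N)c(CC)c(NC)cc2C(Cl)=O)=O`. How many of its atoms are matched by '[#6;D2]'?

4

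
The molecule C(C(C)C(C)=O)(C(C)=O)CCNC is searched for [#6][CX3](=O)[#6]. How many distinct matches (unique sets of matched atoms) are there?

2

[#6][CX3](=O)[#6] is the SMARTS for a ketone: a carbonyl carbon (no H) flanked by two carbons.
The molecule carries 2 separate instances of an acetyl/ketone group (-C(=O)CH3) meeting every constraint; each maps to a distinct set of atoms, giving 2 matches.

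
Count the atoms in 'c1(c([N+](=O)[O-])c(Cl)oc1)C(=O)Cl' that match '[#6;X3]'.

The query [#6;X3] means: any carbon (aromatic or not) with three total connections.
Check the 12 heavy atoms by environment: 1× o (aromatic, X2) → no; 4× c (aromatic, X3) → match; 1× C (X3) → match; 2× O (X1) → no; 2× Cl (X1) → no; 1× N (charge +1, X3) → no; 1× O (charge -1, X1) → no.
Summing the matching environments: 4 + 1 = 5 matching atoms.

5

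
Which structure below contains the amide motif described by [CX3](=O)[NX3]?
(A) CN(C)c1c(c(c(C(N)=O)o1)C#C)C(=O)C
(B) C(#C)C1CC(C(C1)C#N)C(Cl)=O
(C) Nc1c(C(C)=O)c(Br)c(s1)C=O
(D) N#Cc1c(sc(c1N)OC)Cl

[CX3](=O)[NX3] describes a carbonyl carbon bonded to a trivalent nitrogen (an amide).
(A) contains a primary amide (-C(=O)NH2), which satisfies every atom and bond constraint.
(B) has a nitrile (-C#N) but the nitrile N is NX1 (triple-bonded), not NX3.
(C) has a primary amino group (-NH2) but the -NH2 is not attached to a carbonyl carbon.
(D) has a nitrile (-C#N) but the nitrile N is NX1 (triple-bonded), not NX3.
So the answer is (A).

A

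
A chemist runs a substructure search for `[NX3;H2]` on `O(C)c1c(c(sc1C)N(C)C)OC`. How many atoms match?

0

Check the 13 heavy atoms by environment: 1× s (aromatic, H0, X2) → no; 4× c (aromatic, H0, X3) → no; 2× O (H0, X2) → no; 5× C (H3, X4) → no; 1× N (H0, X3) → no.
No environment satisfies the query, so 0 matching atoms.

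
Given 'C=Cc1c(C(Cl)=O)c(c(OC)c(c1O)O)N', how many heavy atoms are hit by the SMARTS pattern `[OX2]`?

3

The query [OX2] means: aliphatic oxygen with two total connections — ether, hydroxyl, or ester single-bond O.
Check the 16 heavy atoms by environment: 6× c (aromatic, X3) → no; 1× N (X3) → no; 3× C (X3) → no; 1× O (X1) → no; 1× Cl (X1) → no; 3× O (X2) → match; 1× C (X4) → no.
That gives 3 matching atoms.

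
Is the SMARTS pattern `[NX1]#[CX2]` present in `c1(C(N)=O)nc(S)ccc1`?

No

The pattern [NX1]#[CX2] describes a nitrogen triple-bonded to a two-connected carbon — a nitrile.
The closest candidate here is a primary amide (-C(=O)NH2), but the nitrogen is NX3, not NX1. No other fragment satisfies the full query, so there is no match.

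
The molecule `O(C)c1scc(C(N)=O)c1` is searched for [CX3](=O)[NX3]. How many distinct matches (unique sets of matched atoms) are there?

1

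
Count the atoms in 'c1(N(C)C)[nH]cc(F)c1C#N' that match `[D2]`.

Check the 11 heavy atoms by environment: 1× n (aromatic, D2) → match; 1× c (aromatic, D2) → match; 3× c (aromatic, D3) → no; 1× N (D3) → no; 2× C (D1) → no; 1× C (D2) → match; 1× N (D1) → no; 1× F (D1) → no.
Summing the matching environments: 1 + 1 + 1 = 3 matching atoms.

3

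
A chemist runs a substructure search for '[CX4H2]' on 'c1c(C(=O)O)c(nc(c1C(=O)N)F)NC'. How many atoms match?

The query [CX4H2] means: sp3 carbon (X4) with exactly two hydrogens.
Check the 15 heavy atoms by environment: 1× n (aromatic, H0, X2) → no; 4× c (aromatic, H0, X3) → no; 1× c (aromatic, H1, X3) → no; 1× F (H0, X1) → no; 1× N (H1, X3) → no; 1× C (H3, X4) → no; 2× C (H0, X3) → no; 2× O (H0, X1) → no; 1× O (H1, X2) → no; 1× N (H2, X3) → no.
No environment satisfies the query, so 0 matching atoms.

0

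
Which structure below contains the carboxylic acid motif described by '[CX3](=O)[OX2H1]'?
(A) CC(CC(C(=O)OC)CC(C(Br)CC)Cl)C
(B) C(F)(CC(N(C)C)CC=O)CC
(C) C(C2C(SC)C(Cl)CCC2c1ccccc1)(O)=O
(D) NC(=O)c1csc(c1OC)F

C

[CX3](=O)[OX2H1] describes an sp2 carbon double-bonded to O and single-bonded to an -OH oxygen (a carboxylic acid).
(A) has a methyl-ester group (-C(=O)OCH3) but the singly-bonded O has no H (OX2H0, not OX2H1).
(B) has an aldehyde (-CHO) but there is no singly-bonded oxygen on the carbonyl carbon.
(C) contains a carboxylic acid group (-C(=O)OH), which satisfies every atom and bond constraint.
(D) has a primary amide (-C(=O)NH2) but the carbonyl is bonded to N, not to an -OH oxygen.
So the answer is (C).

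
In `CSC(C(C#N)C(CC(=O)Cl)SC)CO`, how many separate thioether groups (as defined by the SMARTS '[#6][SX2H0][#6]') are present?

[#6][SX2H0][#6] is the SMARTS for a thioether: an aliphatic sulfur bridging two carbons with no H on the sulfur.
The molecule carries 2 separate instances of a methylthio ether (-SCH3) meeting every constraint; each maps to a distinct set of atoms, giving 2 matches.

2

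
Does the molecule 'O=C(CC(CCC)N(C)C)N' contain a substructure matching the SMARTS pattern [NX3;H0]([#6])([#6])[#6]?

Yes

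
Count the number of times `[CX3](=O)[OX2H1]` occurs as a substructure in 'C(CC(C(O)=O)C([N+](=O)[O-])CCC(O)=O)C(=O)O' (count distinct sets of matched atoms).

3

[CX3](=O)[OX2H1] is the SMARTS for a carboxylic acid: an sp2 carbon double-bonded to O and single-bonded to an -OH oxygen.
The molecule carries 3 separate instances of a carboxylic acid group (-C(=O)OH) meeting every constraint; each maps to a distinct set of atoms, giving 3 matches.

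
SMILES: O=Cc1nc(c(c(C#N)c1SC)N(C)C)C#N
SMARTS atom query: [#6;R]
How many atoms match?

The query [#6;R] means: carbon that is part of a ring.
Check the 17 heavy atoms by environment: 1× n (aromatic, in 6-ring) → no; 5× c (aromatic, in 6-ring) → match; 1× S (acyclic) → no; 6× C (acyclic) → no; 3× N (acyclic) → no; 1× O (acyclic) → no.
That gives 5 matching atoms.

5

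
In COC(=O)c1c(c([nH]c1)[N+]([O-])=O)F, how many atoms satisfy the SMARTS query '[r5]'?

5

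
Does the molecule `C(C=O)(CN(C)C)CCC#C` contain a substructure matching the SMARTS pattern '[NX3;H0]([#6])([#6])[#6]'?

Yes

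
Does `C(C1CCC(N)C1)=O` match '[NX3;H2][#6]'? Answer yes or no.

Yes

The pattern [NX3;H2][#6] describes a trivalent nitrogen with two H attached to carbon — a primary amine.
The molecule carries a primary amino group (-NH2), whose atoms satisfy every constraint of the query, so the pattern matches.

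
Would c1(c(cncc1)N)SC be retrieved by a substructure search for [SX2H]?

No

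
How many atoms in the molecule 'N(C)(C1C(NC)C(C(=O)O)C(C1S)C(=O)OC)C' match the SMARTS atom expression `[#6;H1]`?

The query [#6;H1] means: any carbon bearing exactly one hydrogen.
Check the 18 heavy atoms by environment: 5× C (H1) → match; 1× N (H0) → no; 4× C (H3) → no; 2× C (H0) → no; 3× O (H0) → no; 1× S (H1) → no; 1× N (H1) → no; 1× O (H1) → no.
That gives 5 matching atoms.

5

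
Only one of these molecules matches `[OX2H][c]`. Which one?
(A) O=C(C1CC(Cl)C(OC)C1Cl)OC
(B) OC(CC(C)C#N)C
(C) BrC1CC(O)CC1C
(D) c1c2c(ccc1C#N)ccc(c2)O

D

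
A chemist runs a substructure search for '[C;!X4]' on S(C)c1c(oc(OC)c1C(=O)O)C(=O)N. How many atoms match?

2

The query [C;!X4] means: aliphatic carbon that does not have four total connections.
Check the 15 heavy atoms by environment: 1× o (aromatic, X2) → no; 4× c (aromatic, X3) → no; 2× O (X2) → no; 2× C (X4) → no; 1× S (X2) → no; 2× C (X3) → match; 2× O (X1) → no; 1× N (X3) → no.
That gives 2 matching atoms.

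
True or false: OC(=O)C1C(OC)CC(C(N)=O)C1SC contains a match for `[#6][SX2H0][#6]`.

True

The pattern [#6][SX2H0][#6] describes an aliphatic sulfur bridging two carbons with no H on the sulfur — a thioether.
The molecule carries a methylthio ether (-SCH3), whose atoms satisfy every constraint of the query, so the pattern matches.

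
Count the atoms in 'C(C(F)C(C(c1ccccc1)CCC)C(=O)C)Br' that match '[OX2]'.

0

The query [OX2] means: aliphatic oxygen with two total connections — ether, hydroxyl, or ester single-bond O.
Check the 18 heavy atoms by environment: 8× C (X4) → no; 1× C (X3) → no; 1× O (X1) → no; 1× Br (X1) → no; 1× F (X1) → no; 6× c (aromatic, X3) → no.
No environment satisfies the query, so 0 matching atoms.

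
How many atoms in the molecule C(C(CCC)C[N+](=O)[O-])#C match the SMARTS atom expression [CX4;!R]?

5

Check the 10 heavy atoms by environment: 5× C (X4, acyclic) → match; 1× N (charge +1, X3, acyclic) → no; 1× O (charge -1, X1, acyclic) → no; 1× O (X1, acyclic) → no; 2× C (X2, acyclic) → no.
That gives 5 matching atoms.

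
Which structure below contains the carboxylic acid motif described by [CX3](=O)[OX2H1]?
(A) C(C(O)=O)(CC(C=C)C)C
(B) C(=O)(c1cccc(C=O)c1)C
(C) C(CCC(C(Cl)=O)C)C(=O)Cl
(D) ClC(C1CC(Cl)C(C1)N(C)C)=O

A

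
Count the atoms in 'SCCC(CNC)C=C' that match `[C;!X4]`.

The query [C;!X4] means: aliphatic carbon that does not have four total connections.
Check the 9 heavy atoms by environment: 5× C (X4) → no; 2× C (X3) → match; 1× S (X2) → no; 1× N (X3) → no.
That gives 2 matching atoms.

2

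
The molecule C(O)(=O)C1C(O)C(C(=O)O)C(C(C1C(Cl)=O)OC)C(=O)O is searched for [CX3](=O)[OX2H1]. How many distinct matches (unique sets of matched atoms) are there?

3

[CX3](=O)[OX2H1] is the SMARTS for a carboxylic acid: an sp2 carbon double-bonded to O and single-bonded to an -OH oxygen.
The molecule carries 3 separate instances of a carboxylic acid group (-C(=O)OH) meeting every constraint; each maps to a distinct set of atoms, giving 3 matches.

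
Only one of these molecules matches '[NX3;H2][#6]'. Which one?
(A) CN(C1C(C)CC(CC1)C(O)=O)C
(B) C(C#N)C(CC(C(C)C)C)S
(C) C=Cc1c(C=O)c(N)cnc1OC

C

[NX3;H2][#6] describes a trivalent nitrogen with two H attached to carbon (a primary amine).
(A) has a dimethylamino group (-N(CH3)2) but the nitrogen has H0, not H2.
(B) has a nitrile (-C#N) but the nitrogen is NX1 (triple-bonded), not NX3 with two H.
(C) contains a primary amino group (-NH2), which satisfies every atom and bond constraint.
So the answer is (C).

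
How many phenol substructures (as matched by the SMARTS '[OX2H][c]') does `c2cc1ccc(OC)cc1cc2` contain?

[OX2H][c] is the SMARTS for a phenol: a hydroxyl oxygen attached to an aromatic carbon.
The molecule has a methoxy ether (-OCH3), but the oxygen has H0, not H1; nothing else fits, so there are 0 matches.

0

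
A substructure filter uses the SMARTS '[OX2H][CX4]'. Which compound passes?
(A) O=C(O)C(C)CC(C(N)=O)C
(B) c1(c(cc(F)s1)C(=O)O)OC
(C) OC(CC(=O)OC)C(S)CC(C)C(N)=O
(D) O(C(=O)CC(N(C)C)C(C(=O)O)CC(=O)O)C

[OX2H][CX4] describes a hydroxyl oxygen bound to an sp3 (X4) carbon (an aliphatic alcohol).
(A) has a carboxylic acid group (-C(=O)OH) but the -OH is on a CX3 carbonyl carbon, not a CX4 carbon.
(B) has a methoxy ether (-OCH3) but the oxygen has H0 (ether), not H1.
(C) contains a hydroxyl group (-OH), which satisfies every atom and bond constraint.
(D) has a carboxylic acid group (-C(=O)OH) but the -OH is on a CX3 carbonyl carbon, not a CX4 carbon.
So the answer is (C).

C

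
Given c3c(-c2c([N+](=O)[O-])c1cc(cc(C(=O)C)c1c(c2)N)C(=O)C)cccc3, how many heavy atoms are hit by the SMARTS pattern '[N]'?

2

The query [N] means: uppercase N matches aliphatic (non-aromatic) nitrogen only.
Check the 26 heavy atoms by environment: 16× c (aromatic) → no; 1× N → match; 4× C → no; 3× O → no; 1× N (charge +1) → match; 1× O (charge -1) → no.
Summing the matching environments: 1 + 1 = 2 matching atoms.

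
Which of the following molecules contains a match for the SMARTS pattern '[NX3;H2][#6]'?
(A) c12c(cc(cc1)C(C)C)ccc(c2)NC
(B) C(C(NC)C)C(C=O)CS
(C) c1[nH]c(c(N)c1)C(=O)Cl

C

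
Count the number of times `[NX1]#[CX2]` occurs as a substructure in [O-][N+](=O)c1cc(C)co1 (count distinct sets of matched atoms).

0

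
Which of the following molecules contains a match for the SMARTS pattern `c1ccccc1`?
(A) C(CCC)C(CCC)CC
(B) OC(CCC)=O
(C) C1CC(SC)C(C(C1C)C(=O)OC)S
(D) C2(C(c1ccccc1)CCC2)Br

c1ccccc1 describes six aromatic carbons in a ring (a benzene ring).
(A) has a methyl group (-CH3) but no six-membered all-carbon aromatic ring is present.
(B) has a methyl group (-CH3) but no six-membered all-carbon aromatic ring is present.
(C) has a methyl group (-CH3) but no six-membered all-carbon aromatic ring is present.
(D) contains a phenyl ring, which satisfies every atom and bond constraint.
So the answer is (D).

D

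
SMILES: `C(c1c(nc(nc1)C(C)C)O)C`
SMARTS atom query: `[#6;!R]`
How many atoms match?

5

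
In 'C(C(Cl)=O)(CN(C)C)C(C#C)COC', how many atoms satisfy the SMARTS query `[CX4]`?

7

Check the 14 heavy atoms by environment: 7× C (X4) → match; 1× O (X2) → no; 1× N (X3) → no; 2× C (X2) → no; 1× C (X3) → no; 1× O (X1) → no; 1× Cl (X1) → no.
That gives 7 matching atoms.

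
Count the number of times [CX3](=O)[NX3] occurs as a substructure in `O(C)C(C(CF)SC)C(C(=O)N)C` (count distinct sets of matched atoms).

1

[CX3](=O)[NX3] is the SMARTS for an amide: a carbonyl carbon bonded to a trivalent nitrogen.
Exactly one fragment in the molecule meets all constraints, giving 1 match.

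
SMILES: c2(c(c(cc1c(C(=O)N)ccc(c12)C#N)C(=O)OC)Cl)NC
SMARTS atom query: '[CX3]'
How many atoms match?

2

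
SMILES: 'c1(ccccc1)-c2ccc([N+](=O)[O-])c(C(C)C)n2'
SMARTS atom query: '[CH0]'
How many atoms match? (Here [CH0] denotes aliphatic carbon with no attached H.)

0

Check the 18 heavy atoms by environment: 1× n (aromatic, H0) → no; 4× c (aromatic, H0) → no; 7× c (aromatic, H1) → no; 1× C (H1) → no; 2× C (H3) → no; 1× N (charge +1, H0) → no; 1× O (charge -1, H0) → no; 1× O (H0) → no.
No environment satisfies the query, so 0 matching atoms.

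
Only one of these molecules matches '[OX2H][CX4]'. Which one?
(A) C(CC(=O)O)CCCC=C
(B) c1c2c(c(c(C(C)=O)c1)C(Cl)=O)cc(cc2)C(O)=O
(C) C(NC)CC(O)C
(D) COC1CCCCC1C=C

C

[OX2H][CX4] describes a hydroxyl oxygen bound to an sp3 (X4) carbon (an aliphatic alcohol).
(A) has a carboxylic acid group (-C(=O)OH) but the -OH is on a CX3 carbonyl carbon, not a CX4 carbon.
(B) has a carboxylic acid group (-C(=O)OH) but the -OH is on a CX3 carbonyl carbon, not a CX4 carbon.
(C) contains a hydroxyl group (-OH), which satisfies every atom and bond constraint.
(D) has a methoxy ether (-OCH3) but the oxygen has H0 (ether), not H1.
So the answer is (C).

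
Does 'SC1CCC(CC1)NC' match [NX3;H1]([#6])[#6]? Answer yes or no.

Yes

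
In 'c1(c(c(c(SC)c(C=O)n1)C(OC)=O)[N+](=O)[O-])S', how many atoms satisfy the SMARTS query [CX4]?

2

The query [CX4] means: C with X4: aliphatic carbon with exactly 4 total connections (bonds + H).
Check the 18 heavy atoms by environment: 1× n (aromatic, X2) → no; 5× c (aromatic, X3) → no; 1× N (charge +1, X3) → no; 1× O (charge -1, X1) → no; 3× O (X1) → no; 2× C (X3) → no; 1× O (X2) → no; 2× C (X4) → match; 2× S (X2) → no.
That gives 2 matching atoms.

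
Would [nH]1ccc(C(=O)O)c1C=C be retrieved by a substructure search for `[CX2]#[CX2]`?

No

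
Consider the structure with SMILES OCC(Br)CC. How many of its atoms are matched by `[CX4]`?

4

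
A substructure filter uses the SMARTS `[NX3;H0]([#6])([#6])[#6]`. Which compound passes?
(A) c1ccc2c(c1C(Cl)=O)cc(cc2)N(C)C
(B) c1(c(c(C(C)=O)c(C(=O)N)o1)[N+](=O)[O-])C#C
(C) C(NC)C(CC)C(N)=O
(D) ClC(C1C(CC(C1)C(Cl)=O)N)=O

[NX3;H0]([#6])([#6])[#6] describes a trivalent nitrogen with no H, bonded to three carbons (a tertiary amine).
(A) contains a dimethylamino group (-N(CH3)2), which satisfies every atom and bond constraint.
(B) has a primary amide (-C(=O)NH2) but the amide nitrogen has H2 and only one carbon neighbour.
(C) has an N-methylamino group (-NHCH3) but the nitrogen still has one H (H1), not H0.
(D) has a primary amino group (-NH2) but the nitrogen has H2, not H0 with three carbons.
So the answer is (A).

A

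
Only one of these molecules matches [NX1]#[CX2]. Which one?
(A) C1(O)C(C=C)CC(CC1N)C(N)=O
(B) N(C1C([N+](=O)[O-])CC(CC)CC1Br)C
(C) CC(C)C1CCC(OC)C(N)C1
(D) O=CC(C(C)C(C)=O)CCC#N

D

[NX1]#[CX2] describes a nitrogen triple-bonded to a two-connected carbon (a nitrile).
(A) has a primary amide (-C(=O)NH2) but the nitrogen is NX3, not NX1.
(B) has a nitro group (-[N+](=O)[O-]) but there is no C#N triple bond.
(C) has a primary amino group (-NH2) but the nitrogen is NX3 (three connections), not NX1 triple-bonded.
(D) contains a nitrile (-C#N), which satisfies every atom and bond constraint.
So the answer is (D).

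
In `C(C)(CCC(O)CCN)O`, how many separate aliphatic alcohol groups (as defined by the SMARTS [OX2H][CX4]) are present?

2

[OX2H][CX4] is the SMARTS for an aliphatic alcohol: a hydroxyl oxygen bound to an sp3 (X4) carbon.
The molecule carries 2 separate instances of a hydroxyl group (-OH) meeting every constraint; each maps to a distinct set of atoms, giving 2 matches.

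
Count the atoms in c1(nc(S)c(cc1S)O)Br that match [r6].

6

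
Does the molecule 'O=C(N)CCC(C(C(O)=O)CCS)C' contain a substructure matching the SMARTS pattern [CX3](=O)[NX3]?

The pattern [CX3](=O)[NX3] describes a carbonyl carbon bonded to a trivalent nitrogen — an amide.
The molecule carries a primary amide (-C(=O)NH2), whose atoms satisfy every constraint of the query, so the pattern matches.

Yes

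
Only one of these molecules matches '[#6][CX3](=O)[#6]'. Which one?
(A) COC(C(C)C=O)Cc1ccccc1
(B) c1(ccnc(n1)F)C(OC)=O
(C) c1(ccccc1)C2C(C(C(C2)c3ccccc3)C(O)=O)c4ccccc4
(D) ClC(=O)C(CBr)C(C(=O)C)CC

[#6][CX3](=O)[#6] describes a carbonyl carbon (no H) flanked by two carbons (a ketone).
(A) has an aldehyde (-CHO) but the carbonyl carbon has H1, so it is not flanked by two carbons.
(B) has a methyl-ester group (-C(=O)OCH3) but one neighbour of the carbonyl carbon is O, not C.
(C) has a carboxylic acid group (-C(=O)OH) but one neighbour of the carbonyl carbon is O, not C.
(D) contains an acetyl/ketone group (-C(=O)CH3), which satisfies every atom and bond constraint.
So the answer is (D).

D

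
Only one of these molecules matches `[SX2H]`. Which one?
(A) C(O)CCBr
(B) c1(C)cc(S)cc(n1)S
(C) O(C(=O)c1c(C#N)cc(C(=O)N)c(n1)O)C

B

[SX2H] describes an aliphatic sulfur with two connections, one being H (a thiol).
(A) has a hydroxyl group (-OH) but it is an -OH, not an -SH.
(B) contains a thiol (-SH), which satisfies every atom and bond constraint.
(C) has a hydroxyl group (-OH) but it is an -OH, not an -SH.
So the answer is (B).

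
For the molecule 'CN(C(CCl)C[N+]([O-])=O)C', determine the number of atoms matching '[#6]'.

5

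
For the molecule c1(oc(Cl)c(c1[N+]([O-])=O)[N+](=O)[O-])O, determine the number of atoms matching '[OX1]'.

4

Check the 13 heavy atoms by environment: 1× o (aromatic, X2) → no; 4× c (aromatic, X3) → no; 1× O (X2) → no; 2× N (charge +1, X3) → no; 2× O (charge -1, X1) → match; 2× O (X1) → match; 1× Cl (X1) → no.
Summing the matching environments: 2 + 2 = 4 matching atoms.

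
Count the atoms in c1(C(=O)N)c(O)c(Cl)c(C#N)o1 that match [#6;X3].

5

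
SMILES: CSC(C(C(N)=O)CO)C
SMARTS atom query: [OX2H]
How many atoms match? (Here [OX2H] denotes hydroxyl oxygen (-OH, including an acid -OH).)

1

Check the 10 heavy atoms by environment: 1× C (H2, X4) → no; 2× C (H1, X4) → no; 2× C (H3, X4) → no; 1× C (H0, X3) → no; 1× O (H0, X1) → no; 1× N (H2, X3) → no; 1× O (H1, X2) → match; 1× S (H0, X2) → no.
That gives 1 matching atom.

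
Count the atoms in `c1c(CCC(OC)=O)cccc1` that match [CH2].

The query [CH2] means: aliphatic carbon with exactly two hydrogens.
Check the 12 heavy atoms by environment: 2× C (H2) → match; 1× C (H0) → no; 2× O (H0) → no; 1× C (H3) → no; 1× c (aromatic, H0) → no; 5× c (aromatic, H1) → no.
That gives 2 matching atoms.

2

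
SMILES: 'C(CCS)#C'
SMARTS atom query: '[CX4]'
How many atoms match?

2

Check the 5 heavy atoms by environment: 2× C (X4) → match; 1× S (X2) → no; 2× C (X2) → no.
That gives 2 matching atoms.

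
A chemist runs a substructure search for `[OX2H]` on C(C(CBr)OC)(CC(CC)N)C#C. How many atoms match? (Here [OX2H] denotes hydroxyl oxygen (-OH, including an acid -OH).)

0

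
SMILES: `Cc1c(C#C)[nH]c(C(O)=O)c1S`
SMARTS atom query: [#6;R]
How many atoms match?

4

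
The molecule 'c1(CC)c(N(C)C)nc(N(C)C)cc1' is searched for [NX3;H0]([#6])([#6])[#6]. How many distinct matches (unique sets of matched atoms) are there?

[NX3;H0]([#6])([#6])[#6] is the SMARTS for a tertiary amine: a trivalent nitrogen with no H, bonded to three carbons.
The molecule carries 2 separate instances of a dimethylamino group (-N(CH3)2) meeting every constraint; each maps to a distinct set of atoms, giving 2 matches.

2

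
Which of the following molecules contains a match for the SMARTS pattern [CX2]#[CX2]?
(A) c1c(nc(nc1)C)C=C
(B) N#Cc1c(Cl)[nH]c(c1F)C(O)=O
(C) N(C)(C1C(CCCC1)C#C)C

C

[CX2]#[CX2] describes a carbon-carbon triple bond (an alkyne).
(A) has a vinyl group (-CH=CH2) but the C=C is a double bond; both carbons are CX3, not CX2.
(B) has a nitrile (-C#N) but the triple bond is C#N, not C#C.
(C) contains an ethynyl group (-C#CH), which satisfies every atom and bond constraint.
So the answer is (C).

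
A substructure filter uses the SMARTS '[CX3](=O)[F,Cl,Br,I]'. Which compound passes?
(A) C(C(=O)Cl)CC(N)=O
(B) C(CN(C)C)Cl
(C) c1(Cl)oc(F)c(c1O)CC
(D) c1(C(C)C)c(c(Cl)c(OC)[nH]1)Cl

[CX3](=O)[F,Cl,Br,I] describes a carbonyl carbon bonded to a halogen (an acyl halide).
(A) contains an acyl chloride (-C(=O)Cl), which satisfies every atom and bond constraint.
(B) has a chloro substituent but the Cl is not on a carbonyl carbon.
(C) has a chloro substituent but the Cl is not on a carbonyl carbon.
(D) has a chloro substituent but the Cl is not on a carbonyl carbon.
So the answer is (A).

A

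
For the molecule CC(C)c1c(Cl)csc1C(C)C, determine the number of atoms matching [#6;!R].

The query [#6;!R] means: carbon not in any ring.
Check the 12 heavy atoms by environment: 1× s (aromatic, in 5-ring) → no; 4× c (aromatic, in 5-ring) → no; 6× C (acyclic) → match; 1× Cl (acyclic) → no.
That gives 6 matching atoms.

6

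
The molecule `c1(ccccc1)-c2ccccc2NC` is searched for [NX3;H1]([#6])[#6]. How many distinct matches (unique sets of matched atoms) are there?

[NX3;H1]([#6])[#6] is the SMARTS for a secondary amine: a trivalent nitrogen with one H, bonded to two carbons.
Exactly one fragment in the molecule meets all constraints, giving 1 match.

1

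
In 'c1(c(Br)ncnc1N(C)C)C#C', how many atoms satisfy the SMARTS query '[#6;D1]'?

Check the 12 heavy atoms by environment: 2× n (aromatic, D2) → no; 1× c (aromatic, D2) → no; 3× c (aromatic, D3) → no; 1× Br (D1) → no; 1× N (D3) → no; 3× C (D1) → match; 1× C (D2) → no.
That gives 3 matching atoms.

3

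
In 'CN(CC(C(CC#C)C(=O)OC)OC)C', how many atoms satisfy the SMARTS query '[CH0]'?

Check the 15 heavy atoms by environment: 2× C (H2) → no; 3× C (H1) → no; 2× C (H0) → match; 3× O (H0) → no; 4× C (H3) → no; 1× N (H0) → no.
That gives 2 matching atoms.

2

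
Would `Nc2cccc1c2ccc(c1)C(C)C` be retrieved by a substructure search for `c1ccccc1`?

Yes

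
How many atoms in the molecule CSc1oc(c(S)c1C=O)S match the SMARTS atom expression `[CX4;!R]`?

Check the 11 heavy atoms by environment: 1× o (aromatic, X2, in 5-ring) → no; 4× c (aromatic, X3, in 5-ring) → no; 1× C (X3, acyclic) → no; 1× O (X1, acyclic) → no; 3× S (X2, acyclic) → no; 1× C (X4, acyclic) → match.
That gives 1 matching atom.

1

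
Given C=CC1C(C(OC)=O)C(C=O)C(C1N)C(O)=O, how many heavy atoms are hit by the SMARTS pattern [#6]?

The query [#6] means: #6 matches any atom with atomic number 6 (carbon, aromatic or aliphatic).
Check the 17 heavy atoms by environment: 11× C → match; 1× N → no; 5× O → no.
That gives 11 matching atoms.

11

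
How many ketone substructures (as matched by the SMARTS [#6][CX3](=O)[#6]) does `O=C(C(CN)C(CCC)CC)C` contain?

[#6][CX3](=O)[#6] is the SMARTS for a ketone: a carbonyl carbon (no H) flanked by two carbons.
Exactly one fragment in the molecule meets all constraints, giving 1 match.

1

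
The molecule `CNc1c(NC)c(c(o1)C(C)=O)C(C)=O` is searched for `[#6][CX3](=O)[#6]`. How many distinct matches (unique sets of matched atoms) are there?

[#6][CX3](=O)[#6] is the SMARTS for a ketone: a carbonyl carbon (no H) flanked by two carbons.
The molecule carries 2 separate instances of an acetyl/ketone group (-C(=O)CH3) meeting every constraint; each maps to a distinct set of atoms, giving 2 matches.

2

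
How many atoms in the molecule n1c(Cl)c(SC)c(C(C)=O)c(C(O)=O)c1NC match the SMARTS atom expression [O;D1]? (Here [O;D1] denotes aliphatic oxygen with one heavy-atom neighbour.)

3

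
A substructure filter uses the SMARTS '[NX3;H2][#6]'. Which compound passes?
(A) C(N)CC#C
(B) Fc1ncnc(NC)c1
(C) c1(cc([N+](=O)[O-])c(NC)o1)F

A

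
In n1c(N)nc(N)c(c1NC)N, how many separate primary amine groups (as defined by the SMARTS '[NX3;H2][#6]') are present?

3

[NX3;H2][#6] is the SMARTS for a primary amine: a trivalent nitrogen with two H attached to carbon.
The molecule carries 3 separate instances of a primary amino group (-NH2) meeting every constraint; each maps to a distinct set of atoms, giving 3 matches.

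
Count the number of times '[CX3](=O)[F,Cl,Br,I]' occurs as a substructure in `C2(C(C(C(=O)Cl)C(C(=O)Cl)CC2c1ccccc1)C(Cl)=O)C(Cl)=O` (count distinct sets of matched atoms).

4

[CX3](=O)[F,Cl,Br,I] is the SMARTS for an acyl halide: a carbonyl carbon bonded to a halogen.
The molecule carries 4 separate instances of an acyl chloride (-C(=O)Cl) meeting every constraint; each maps to a distinct set of atoms, giving 4 matches.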